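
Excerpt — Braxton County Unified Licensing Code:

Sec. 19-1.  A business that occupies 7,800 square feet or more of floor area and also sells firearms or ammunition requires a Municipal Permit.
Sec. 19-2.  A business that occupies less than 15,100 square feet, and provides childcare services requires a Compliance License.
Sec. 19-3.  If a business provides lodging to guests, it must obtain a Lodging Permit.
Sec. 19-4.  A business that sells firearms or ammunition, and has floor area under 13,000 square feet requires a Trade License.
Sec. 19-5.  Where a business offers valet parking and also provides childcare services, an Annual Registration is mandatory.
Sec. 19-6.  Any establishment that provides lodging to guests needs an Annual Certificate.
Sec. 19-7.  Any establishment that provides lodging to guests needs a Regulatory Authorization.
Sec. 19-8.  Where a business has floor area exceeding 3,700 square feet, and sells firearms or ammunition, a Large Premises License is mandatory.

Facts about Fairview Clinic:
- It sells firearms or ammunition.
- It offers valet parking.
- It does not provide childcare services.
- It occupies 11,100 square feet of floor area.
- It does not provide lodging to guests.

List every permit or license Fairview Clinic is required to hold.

Large Premises License, Municipal Permit, Trade License

Sec. 19-1. floor area 11,100 square feet ≥ 7,800 square feet; sells firearms or ammunition → Municipal Permit required.
Sec. 19-2. floor area 11,100 square feet < 15,100 square feet; does not provide childcare services → Compliance License not required.
Sec. 19-3. does not provide lodging to guests → Lodging Permit not required.
Sec. 19-4. sells firearms or ammunition; floor area 11,100 square feet < 13,000 square feet → Trade License required.
Sec. 19-5. offers valet parking; does not provide childcare services → Annual Registration not required.
Sec. 19-6. does not provide lodging to guests → Annual Certificate not required.
Sec. 19-7. does not provide lodging to guests → Regulatory Authorization not required.
Sec. 19-8. floor area 11,100 square feet > 3,700 square feet; sells firearms or ammunition → Large Premises License required.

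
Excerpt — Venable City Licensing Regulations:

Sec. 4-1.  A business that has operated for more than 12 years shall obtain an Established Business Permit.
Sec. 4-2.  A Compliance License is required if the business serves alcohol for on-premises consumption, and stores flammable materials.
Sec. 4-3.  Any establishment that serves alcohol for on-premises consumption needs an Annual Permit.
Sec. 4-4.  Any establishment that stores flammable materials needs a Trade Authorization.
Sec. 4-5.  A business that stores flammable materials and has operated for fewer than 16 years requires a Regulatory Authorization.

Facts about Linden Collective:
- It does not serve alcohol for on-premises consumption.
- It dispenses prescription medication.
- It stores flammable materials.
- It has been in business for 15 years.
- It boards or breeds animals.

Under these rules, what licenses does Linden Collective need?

Sec. 4-1. years in business 15 > 12 → Established Business Permit required.
Sec. 4-2. does not serve alcohol for on-premises consumption; stores flammable materials → Compliance License not required.
Sec. 4-3. does not serve alcohol for on-premises consumption → Annual Permit not required.
Sec. 4-4. stores flammable materials → Trade Authorization required.
Sec. 4-5. stores flammable materials; years in business 15 < 16 → Regulatory Authorization required.

Established Business Permit, Regulatory Authorization, Trade Authorization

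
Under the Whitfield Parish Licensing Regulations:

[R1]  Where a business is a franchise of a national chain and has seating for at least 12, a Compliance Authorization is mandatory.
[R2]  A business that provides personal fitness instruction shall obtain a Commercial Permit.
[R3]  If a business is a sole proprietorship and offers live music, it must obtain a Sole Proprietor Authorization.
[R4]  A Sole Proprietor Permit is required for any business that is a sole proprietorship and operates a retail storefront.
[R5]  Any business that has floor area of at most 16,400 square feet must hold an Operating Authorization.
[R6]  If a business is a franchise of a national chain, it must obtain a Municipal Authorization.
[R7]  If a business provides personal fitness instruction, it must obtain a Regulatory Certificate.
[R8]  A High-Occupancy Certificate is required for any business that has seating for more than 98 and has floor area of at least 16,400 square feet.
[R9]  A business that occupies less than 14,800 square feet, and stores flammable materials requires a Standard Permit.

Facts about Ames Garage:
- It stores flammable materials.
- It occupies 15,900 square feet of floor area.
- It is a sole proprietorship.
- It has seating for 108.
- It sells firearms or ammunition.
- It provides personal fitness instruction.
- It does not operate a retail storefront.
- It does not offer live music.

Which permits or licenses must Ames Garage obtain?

Commercial Permit, Operating Authorization, Regulatory Certificate

[R1] is a sole proprietorship (not: is a franchise of a national chain); seating 108 ≥ 12 → Compliance Authorization not required.
[R2] provides personal fitness instruction → Commercial Permit required.
[R3] is a sole proprietorship; does not offer live music → Sole Proprietor Authorization not required.
[R4] is a sole proprietorship; does not operate a retail storefront → Sole Proprietor Permit not required.
[R5] floor area 15,900 square feet ≤ 16,400 square feet → Operating Authorization required.
[R6] is a sole proprietorship (not: is a franchise of a national chain) → Municipal Authorization not required.
[R7] provides personal fitness instruction → Regulatory Certificate required.
[R8] seating 108 > 98; floor area 15,900 square feet < 16,400 square feet → High-Occupancy Certificate not required.
[R9] floor area 15,900 square feet ≥ 14,800 square feet; stores flammable materials → Standard Permit not required.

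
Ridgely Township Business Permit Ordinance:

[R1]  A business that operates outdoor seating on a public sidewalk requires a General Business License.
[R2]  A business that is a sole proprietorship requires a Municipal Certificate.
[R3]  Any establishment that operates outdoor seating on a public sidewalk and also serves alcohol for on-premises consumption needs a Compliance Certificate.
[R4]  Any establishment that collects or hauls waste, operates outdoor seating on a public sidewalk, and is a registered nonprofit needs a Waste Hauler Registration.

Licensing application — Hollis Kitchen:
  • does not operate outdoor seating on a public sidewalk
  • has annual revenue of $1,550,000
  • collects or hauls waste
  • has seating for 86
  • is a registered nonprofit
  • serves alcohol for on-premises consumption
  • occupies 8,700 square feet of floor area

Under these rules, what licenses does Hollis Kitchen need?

[R1] does not operate outdoor seating on a public sidewalk → General Business License not required.
[R2] is a registered nonprofit (not: is a sole proprietorship) → Municipal Certificate not required.
[R3] does not operate outdoor seating on a public sidewalk; serves alcohol for on-premises consumption → Compliance Certificate not required.
[R4] collects or hauls waste; does not operate outdoor seating on a public sidewalk; is a registered nonprofit → Waste Hauler Registration not required.

None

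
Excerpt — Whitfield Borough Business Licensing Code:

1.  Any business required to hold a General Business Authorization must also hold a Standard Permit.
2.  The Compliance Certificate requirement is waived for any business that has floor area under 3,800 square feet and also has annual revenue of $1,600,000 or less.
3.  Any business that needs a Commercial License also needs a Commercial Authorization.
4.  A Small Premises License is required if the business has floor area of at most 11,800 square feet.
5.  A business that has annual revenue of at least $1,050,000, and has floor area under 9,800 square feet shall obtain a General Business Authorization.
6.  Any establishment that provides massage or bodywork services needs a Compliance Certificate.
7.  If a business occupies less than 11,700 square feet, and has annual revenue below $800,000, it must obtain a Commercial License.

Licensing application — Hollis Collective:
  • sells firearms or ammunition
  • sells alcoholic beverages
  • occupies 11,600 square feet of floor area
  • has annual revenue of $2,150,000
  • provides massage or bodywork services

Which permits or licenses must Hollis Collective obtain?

Compliance Certificate, Small Premises License

1. General Business Authorization is not required → no effect.
2. floor area 11,600 square feet ≥ 3,800 square feet; revenue $2,150,000 > $1,600,000 → Compliance Certificate exemption does not apply.
3. Commercial License is not required → no effect.
4. floor area 11,600 square feet ≤ 11,800 square feet → Small Premises License required.
5. revenue $2,150,000 ≥ $1,050,000; floor area 11,600 square feet ≥ 9,800 square feet → General Business Authorization not required.
6. provides massage or bodywork services → Compliance Certificate required.
7. floor area 11,600 square feet < 11,700 square feet; revenue $2,150,000 ≥ $800,000 → Commercial License not required.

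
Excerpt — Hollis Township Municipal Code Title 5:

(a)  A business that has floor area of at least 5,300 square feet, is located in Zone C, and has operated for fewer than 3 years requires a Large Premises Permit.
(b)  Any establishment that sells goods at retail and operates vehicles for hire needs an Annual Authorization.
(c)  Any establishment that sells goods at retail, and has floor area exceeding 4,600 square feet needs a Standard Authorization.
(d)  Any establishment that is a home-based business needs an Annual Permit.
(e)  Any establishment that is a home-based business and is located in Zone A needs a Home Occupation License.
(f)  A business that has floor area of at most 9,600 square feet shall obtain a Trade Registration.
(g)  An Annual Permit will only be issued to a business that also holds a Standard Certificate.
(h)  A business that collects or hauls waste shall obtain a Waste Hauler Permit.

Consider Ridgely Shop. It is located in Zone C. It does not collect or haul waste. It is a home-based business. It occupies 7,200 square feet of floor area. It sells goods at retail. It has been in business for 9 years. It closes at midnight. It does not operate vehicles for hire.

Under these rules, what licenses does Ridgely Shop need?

Annual Permit, Standard Authorization, Standard Certificate, Trade Registration

(a) floor area 7,200 square feet ≥ 5,300 square feet; is located in Zone C; years in business 9 ≥ 3 → Large Premises Permit not required.
(b) sells goods at retail; does not operate vehicles for hire → Annual Authorization not required.
(c) sells goods at retail; floor area 7,200 square feet > 4,600 square feet → Standard Authorization required.
(d) is a home-based business → Annual Permit required.
(e) is a home-based business; is located in Zone C (not: is located in Zone A) → Home Occupation License not required.
(f) floor area 7,200 square feet ≤ 9,600 square feet → Trade Registration required.
(g) Annual Permit is required → Standard Certificate also required.
(h) does not collect or haul waste → Waste Hauler Permit not required.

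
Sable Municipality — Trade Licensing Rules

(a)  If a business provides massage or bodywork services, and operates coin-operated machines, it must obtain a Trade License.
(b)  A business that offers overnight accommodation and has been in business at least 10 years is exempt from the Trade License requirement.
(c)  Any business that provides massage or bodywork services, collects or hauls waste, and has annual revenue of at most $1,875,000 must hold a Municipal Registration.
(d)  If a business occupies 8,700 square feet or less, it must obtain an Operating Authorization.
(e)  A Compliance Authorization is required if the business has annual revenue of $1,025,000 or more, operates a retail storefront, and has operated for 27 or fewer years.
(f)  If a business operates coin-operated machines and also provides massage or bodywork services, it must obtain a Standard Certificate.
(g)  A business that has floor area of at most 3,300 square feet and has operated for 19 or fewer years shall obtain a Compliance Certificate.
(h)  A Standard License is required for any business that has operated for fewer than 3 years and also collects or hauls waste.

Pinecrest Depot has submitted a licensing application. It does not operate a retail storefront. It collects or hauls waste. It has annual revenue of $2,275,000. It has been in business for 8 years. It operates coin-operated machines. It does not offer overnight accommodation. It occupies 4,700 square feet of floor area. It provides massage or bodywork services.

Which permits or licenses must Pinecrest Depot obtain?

Operating Authorization, Standard Certificate, Trade License

(a) provides massage or bodywork services; operates coin-operated machines → Trade License required.
(b) does not offer overnight accommodation; years in business 8 < 10 → Trade License exemption does not apply.
(c) provides massage or bodywork services; collects or hauls waste; revenue $2,275,000 > $1,875,000 → Municipal Registration not required.
(d) floor area 4,700 square feet ≤ 8,700 square feet → Operating Authorization required.
(e) revenue $2,275,000 ≥ $1,025,000; does not operate a retail storefront; years in business 8 ≤ 27 → Compliance Authorization not required.
(f) operates coin-operated machines; provides massage or bodywork services → Standard Certificate required.
(g) floor area 4,700 square feet > 3,300 square feet; years in business 8 ≤ 19 → Compliance Certificate not required.
(h) years in business 8 ≥ 3; collects or hauls waste → Standard License not required.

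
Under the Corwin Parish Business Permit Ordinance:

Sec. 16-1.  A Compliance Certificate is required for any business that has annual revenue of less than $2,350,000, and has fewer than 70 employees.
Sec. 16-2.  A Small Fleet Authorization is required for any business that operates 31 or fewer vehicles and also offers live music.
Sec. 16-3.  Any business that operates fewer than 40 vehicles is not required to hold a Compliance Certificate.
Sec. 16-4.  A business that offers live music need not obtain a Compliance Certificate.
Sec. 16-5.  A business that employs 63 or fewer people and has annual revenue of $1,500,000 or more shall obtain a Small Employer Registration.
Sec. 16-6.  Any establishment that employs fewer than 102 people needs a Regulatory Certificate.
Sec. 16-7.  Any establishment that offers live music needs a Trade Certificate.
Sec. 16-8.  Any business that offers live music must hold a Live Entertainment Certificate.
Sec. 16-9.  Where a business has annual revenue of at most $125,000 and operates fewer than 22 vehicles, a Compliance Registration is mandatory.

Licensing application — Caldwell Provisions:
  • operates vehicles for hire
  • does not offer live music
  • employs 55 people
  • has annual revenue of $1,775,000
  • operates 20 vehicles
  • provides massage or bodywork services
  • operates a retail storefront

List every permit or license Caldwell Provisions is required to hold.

Sec. 16-1. revenue $1,775,000 < $2,350,000; employees 55 < 70 → Compliance Certificate required.
Sec. 16-2. vehicles 20 ≤ 31; does not offer live music → Small Fleet Authorization not required.
Sec. 16-3. vehicles 20 < 40 → exempt from Compliance Certificate.
Sec. 16-4. does not offer live music → Compliance Certificate exemption does not apply.
Sec. 16-5. employees 55 ≤ 63; revenue $1,775,000 ≥ $1,500,000 → Small Employer Registration required.
Sec. 16-6. employees 55 < 102 → Regulatory Certificate required.
Sec. 16-7. does not offer live music → Trade Certificate not required.
Sec. 16-8. does not offer live music → Live Entertainment Certificate not required.
Sec. 16-9. revenue $1,775,000 > $125,000; vehicles 20 < 22 → Compliance Registration not required.

Regulatory Certificate, Small Employer Registration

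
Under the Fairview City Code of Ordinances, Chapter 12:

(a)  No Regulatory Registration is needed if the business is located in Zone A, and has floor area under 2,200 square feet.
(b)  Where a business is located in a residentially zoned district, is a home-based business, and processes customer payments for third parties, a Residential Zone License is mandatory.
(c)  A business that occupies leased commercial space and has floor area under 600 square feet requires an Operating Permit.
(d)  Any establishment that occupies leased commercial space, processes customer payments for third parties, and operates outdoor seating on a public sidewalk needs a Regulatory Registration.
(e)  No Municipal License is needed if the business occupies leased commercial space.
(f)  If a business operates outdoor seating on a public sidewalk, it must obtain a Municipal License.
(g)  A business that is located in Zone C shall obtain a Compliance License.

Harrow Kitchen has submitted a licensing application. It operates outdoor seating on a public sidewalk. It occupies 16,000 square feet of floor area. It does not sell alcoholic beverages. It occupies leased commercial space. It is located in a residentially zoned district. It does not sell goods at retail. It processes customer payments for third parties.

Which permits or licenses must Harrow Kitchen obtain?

(a) is located in a residentially zoned district (not: is located in Zone A); floor area 16,000 square feet ≥ 2,200 square feet → Regulatory Registration exemption does not apply.
(b) is located in a residentially zoned district; occupies leased commercial space (not: is a home-based business); processes customer payments for third parties → Residential Zone License not required.
(c) occupies leased commercial space; floor area 16,000 square feet ≥ 600 square feet → Operating Permit not required.
(d) occupies leased commercial space; processes customer payments for third parties; operates outdoor seating on a public sidewalk → Regulatory Registration required.
(e) occupies leased commercial space → exempt from Municipal License.
(f) operates outdoor seating on a public sidewalk → Municipal License required.
(g) is located in a residentially zoned district (not: is located in Zone C) → Compliance License not required.

Regulatory Registration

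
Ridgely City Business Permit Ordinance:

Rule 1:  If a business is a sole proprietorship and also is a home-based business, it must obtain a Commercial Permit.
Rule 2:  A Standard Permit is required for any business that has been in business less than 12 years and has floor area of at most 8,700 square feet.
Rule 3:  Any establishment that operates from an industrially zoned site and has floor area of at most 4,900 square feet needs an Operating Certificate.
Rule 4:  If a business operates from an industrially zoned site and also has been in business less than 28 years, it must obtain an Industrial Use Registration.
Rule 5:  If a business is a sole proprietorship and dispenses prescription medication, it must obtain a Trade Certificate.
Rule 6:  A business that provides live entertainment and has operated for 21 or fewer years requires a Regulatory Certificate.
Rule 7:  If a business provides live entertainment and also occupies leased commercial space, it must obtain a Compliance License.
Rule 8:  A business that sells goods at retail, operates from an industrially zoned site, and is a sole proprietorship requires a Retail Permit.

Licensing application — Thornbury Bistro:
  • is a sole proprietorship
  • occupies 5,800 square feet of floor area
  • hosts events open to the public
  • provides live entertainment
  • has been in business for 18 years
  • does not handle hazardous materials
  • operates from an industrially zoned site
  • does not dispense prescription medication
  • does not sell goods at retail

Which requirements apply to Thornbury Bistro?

Rule 1: is a sole proprietorship; operates from an industrially zoned site (not: is a home-based business) → Commercial Permit not required.
Rule 2: years in business 18 ≥ 12; floor area 5,800 square feet ≤ 8,700 square feet → Standard Permit not required.
Rule 3: operates from an industrially zoned site; floor area 5,800 square feet > 4,900 square feet → Operating Certificate not required.
Rule 4: operates from an industrially zoned site; years in business 18 < 28 → Industrial Use Registration required.
Rule 5: is a sole proprietorship; does not dispense prescription medication → Trade Certificate not required.
Rule 6: provides live entertainment; years in business 18 ≤ 21 → Regulatory Certificate required.
Rule 7: provides live entertainment; operates from an industrially zoned site (not: occupies leased commercial space) → Compliance License not required.
Rule 8: does not sell goods at retail; operates from an industrially zoned site; is a sole proprietorship → Retail Permit not required.

Industrial Use Registration, Regulatory Certificate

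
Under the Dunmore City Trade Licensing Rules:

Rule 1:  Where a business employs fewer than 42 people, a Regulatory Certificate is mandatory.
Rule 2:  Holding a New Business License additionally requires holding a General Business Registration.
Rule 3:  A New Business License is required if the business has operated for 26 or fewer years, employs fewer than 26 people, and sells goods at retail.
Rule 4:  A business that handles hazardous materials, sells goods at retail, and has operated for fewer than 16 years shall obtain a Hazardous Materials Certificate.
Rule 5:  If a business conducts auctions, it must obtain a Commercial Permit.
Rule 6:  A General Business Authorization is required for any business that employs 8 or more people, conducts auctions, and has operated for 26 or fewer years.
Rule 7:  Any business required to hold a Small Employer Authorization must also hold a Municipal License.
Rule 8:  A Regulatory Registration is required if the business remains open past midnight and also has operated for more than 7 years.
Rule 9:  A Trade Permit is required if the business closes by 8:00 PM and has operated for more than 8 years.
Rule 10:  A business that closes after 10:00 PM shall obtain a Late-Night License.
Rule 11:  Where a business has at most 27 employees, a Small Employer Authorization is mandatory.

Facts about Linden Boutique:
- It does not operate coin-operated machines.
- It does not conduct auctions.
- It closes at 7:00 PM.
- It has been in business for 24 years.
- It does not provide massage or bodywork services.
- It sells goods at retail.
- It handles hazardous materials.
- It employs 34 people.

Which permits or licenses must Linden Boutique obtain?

Rule 1: employees 34 < 42 → Regulatory Certificate required.
Rule 2: New Business License is not required → no effect.
Rule 3: years in business 24 ≤ 26; employees 34 ≥ 26; sells goods at retail → New Business License not required.
Rule 4: handles hazardous materials; sells goods at retail; years in business 24 ≥ 16 → Hazardous Materials Certificate not required.
Rule 5: does not conduct auctions → Commercial Permit not required.
Rule 6: employees 34 ≥ 8; does not conduct auctions; years in business 24 ≤ 26 → General Business Authorization not required.
Rule 7: Small Employer Authorization is not required → no effect.
Rule 8: closes 7:00 PM, at/before midnight; years in business 24 > 7 → Regulatory Registration not required.
Rule 9: closes 7:00 PM, at/before 8:00 PM; years in business 24 > 8 → Trade Permit required.
Rule 10: closes 7:00 PM, at/before 10:00 PM → Late-Night License not required.
Rule 11: employees 34 > 27 → Small Employer Authorization not required.

Regulatory Certificate, Trade Permit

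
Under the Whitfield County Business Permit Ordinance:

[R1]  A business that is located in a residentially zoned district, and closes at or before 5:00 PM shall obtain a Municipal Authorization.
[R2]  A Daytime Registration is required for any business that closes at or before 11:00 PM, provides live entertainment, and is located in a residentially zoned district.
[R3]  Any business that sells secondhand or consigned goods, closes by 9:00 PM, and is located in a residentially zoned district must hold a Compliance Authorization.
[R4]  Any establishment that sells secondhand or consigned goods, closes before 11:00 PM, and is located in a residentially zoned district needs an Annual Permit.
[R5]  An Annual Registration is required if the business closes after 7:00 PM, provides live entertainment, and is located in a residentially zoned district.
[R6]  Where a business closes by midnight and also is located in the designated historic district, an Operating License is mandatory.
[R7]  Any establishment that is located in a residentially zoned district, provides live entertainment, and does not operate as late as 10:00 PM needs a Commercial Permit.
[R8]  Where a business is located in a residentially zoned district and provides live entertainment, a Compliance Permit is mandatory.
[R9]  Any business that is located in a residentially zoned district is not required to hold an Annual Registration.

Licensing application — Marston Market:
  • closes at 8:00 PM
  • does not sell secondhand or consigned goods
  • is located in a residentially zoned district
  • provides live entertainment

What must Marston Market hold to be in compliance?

Commercial Permit, Compliance Permit, Daytime Registration

[R1] is located in a residentially zoned district; closes 8:00 PM, after 5:00 PM → Municipal Authorization not required.
[R2] closes 8:00 PM, at/before 11:00 PM; provides live entertainment; is located in a residentially zoned district → Daytime Registration required.
[R3] does not sell secondhand or consigned goods; closes 8:00 PM, at/before 9:00 PM; is located in a residentially zoned district → Compliance Authorization not required.
[R4] does not sell secondhand or consigned goods; closes 8:00 PM, at/before 11:00 PM; is located in a residentially zoned district → Annual Permit not required.
[R5] closes 8:00 PM, after 7:00 PM; provides live entertainment; is located in a residentially zoned district → Annual Registration required.
[R6] closes 8:00 PM, at/before midnight; is located in a residentially zoned district (not: is located in the designated historic district) → Operating License not required.
[R7] is located in a residentially zoned district; provides live entertainment; closes 8:00 PM, at/before 10:00 PM → Commercial Permit required.
[R8] is located in a residentially zoned district; provides live entertainment → Compliance Permit required.
[R9] is located in a residentially zoned district → exempt from Annual Registration.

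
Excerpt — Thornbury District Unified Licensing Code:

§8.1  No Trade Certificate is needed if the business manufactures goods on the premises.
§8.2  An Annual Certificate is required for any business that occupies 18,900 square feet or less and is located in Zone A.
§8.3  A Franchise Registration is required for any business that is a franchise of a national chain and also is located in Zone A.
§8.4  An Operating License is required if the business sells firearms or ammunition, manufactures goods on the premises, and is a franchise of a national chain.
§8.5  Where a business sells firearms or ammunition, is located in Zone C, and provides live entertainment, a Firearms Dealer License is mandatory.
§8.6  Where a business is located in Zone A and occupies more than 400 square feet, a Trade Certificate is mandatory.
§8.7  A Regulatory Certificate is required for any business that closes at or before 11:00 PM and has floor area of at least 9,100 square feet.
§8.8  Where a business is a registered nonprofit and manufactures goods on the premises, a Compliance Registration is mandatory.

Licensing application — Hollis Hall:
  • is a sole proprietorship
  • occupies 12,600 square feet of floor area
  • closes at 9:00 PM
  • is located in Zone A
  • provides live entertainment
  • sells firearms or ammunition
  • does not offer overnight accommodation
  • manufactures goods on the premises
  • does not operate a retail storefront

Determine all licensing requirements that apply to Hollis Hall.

§8.1 manufactures goods on the premises → exempt from Trade Certificate.
§8.2 floor area 12,600 square feet ≤ 18,900 square feet; is located in Zone A → Annual Certificate required.
§8.3 is a sole proprietorship (not: is a franchise of a national chain); is located in Zone A → Franchise Registration not required.
§8.4 sells firearms or ammunition; manufactures goods on the premises; is a sole proprietorship (not: is a franchise of a national chain) → Operating License not required.
§8.5 sells firearms or ammunition; is located in Zone A (not: is located in Zone C); provides live entertainment → Firearms Dealer License not required.
§8.6 is located in Zone A; floor area 12,600 square feet > 400 square feet → Trade Certificate required.
§8.7 closes 9:00 PM, at/before 11:00 PM; floor area 12,600 square feet ≥ 9,100 square feet → Regulatory Certificate required.
§8.8 is a sole proprietorship (not: is a registered nonprofit); manufactures goods on the premises → Compliance Registration not required.

Annual Certificate, Regulatory Certificate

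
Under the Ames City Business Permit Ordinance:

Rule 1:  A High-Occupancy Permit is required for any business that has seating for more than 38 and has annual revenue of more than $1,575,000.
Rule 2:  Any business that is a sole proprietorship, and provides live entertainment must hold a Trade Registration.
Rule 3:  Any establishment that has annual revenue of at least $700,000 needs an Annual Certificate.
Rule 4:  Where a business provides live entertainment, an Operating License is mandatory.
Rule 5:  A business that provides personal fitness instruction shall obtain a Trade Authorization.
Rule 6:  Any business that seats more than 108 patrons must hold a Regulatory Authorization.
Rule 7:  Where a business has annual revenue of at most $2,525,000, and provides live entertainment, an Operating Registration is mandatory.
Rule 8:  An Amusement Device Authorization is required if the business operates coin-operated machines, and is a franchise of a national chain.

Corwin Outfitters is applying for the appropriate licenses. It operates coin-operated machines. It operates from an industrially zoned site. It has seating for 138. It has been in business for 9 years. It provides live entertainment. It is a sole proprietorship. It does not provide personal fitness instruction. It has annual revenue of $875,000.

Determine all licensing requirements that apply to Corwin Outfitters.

Rule 1: seating 138 > 38; revenue $875,000 ≤ $1,575,000 → High-Occupancy Permit not required.
Rule 2: is a sole proprietorship; provides live entertainment → Trade Registration required.
Rule 3: revenue $875,000 ≥ $700,000 → Annual Certificate required.
Rule 4: provides live entertainment → Operating License required.
Rule 5: does not provide personal fitness instruction → Trade Authorization not required.
Rule 6: seating 138 > 108 → Regulatory Authorization required.
Rule 7: revenue $875,000 ≤ $2,525,000; provides live entertainment → Operating Registration required.
Rule 8: operates coin-operated machines; is a sole proprietorship (not: is a franchise of a national chain) → Amusement Device Authorization not required.

Annual Certificate, Operating License, Operating Registration, Regulatory Authorization, Trade Registration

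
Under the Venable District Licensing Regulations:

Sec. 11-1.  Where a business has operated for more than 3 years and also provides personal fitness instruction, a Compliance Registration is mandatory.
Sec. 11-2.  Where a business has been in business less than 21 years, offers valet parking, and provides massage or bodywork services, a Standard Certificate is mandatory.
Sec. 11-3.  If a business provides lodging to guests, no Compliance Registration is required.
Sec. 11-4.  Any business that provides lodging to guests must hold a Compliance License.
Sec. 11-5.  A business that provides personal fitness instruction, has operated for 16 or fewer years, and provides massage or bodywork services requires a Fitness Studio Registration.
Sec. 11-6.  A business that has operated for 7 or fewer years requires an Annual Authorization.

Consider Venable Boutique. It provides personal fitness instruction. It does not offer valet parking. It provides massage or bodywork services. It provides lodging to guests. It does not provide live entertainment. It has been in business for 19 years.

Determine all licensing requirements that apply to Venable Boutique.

Sec. 11-1. years in business 19 > 3; provides personal fitness instruction → Compliance Registration required.
Sec. 11-2. years in business 19 < 21; does not offer valet parking; provides massage or bodywork services → Standard Certificate not required.
Sec. 11-3. provides lodging to guests → exempt from Compliance Registration.
Sec. 11-4. provides lodging to guests → Compliance License required.
Sec. 11-5. provides personal fitness instruction; years in business 19 > 16; provides massage or bodywork services → Fitness Studio Registration not required.
Sec. 11-6. years in business 19 > 7 → Annual Authorization not required.

Compliance License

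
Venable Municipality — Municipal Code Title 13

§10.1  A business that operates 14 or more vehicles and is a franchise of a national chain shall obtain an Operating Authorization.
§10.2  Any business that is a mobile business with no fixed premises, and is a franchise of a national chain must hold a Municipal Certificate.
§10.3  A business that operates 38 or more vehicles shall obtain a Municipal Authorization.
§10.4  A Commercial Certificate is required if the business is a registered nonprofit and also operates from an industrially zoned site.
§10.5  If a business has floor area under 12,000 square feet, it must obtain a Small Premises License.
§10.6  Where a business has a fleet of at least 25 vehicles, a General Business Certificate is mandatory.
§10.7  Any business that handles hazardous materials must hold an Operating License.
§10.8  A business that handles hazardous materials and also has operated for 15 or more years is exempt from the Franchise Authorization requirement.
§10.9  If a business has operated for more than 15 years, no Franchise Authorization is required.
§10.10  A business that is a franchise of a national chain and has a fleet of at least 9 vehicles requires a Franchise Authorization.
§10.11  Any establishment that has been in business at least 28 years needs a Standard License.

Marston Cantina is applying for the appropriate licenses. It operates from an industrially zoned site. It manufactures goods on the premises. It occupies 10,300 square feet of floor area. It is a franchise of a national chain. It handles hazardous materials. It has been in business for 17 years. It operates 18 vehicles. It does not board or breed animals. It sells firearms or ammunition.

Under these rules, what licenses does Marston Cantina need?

Operating Authorization, Operating License, Small Premises License

§10.1 vehicles 18 ≥ 14; is a franchise of a national chain → Operating Authorization required.
§10.2 operates from an industrially zoned site (not: is a mobile business with no fixed premises); is a franchise of a national chain → Municipal Certificate not required.
§10.3 vehicles 18 < 38 → Municipal Authorization not required.
§10.4 is a franchise of a national chain (not: is a registered nonprofit); operates from an industrially zoned site → Commercial Certificate not required.
§10.5 floor area 10,300 square feet < 12,000 square feet → Small Premises License required.
§10.6 vehicles 18 < 25 → General Business Certificate not required.
§10.7 handles hazardous materials → Operating License required.
§10.8 handles hazardous materials; years in business 17 ≥ 15 → exempt from Franchise Authorization.
§10.9 years in business 17 > 15 → exempt from Franchise Authorization.
§10.10 is a franchise of a national chain; vehicles 18 ≥ 9 → Franchise Authorization required.
§10.11 years in business 17 < 28 → Standard License not required.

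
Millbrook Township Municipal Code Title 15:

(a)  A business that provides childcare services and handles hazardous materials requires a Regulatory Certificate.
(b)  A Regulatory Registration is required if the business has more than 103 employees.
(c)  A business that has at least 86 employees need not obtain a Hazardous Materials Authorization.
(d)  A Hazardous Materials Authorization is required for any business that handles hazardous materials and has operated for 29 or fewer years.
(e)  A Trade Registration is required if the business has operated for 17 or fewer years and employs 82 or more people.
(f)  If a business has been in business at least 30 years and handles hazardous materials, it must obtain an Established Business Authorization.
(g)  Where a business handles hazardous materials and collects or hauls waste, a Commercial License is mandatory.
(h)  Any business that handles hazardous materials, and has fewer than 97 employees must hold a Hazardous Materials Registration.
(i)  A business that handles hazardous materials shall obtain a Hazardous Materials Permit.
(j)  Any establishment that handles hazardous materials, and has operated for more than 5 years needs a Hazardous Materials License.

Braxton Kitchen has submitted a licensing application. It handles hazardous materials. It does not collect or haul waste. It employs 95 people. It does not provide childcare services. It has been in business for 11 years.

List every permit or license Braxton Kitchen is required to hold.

(a) does not provide childcare services; handles hazardous materials → Regulatory Certificate not required.
(b) employees 95 ≤ 103 → Regulatory Registration not required.
(c) employees 95 ≥ 86 → exempt from Hazardous Materials Authorization.
(d) handles hazardous materials; years in business 11 ≤ 29 → Hazardous Materials Authorization required.
(e) years in business 11 ≤ 17; employees 95 ≥ 82 → Trade Registration required.
(f) years in business 11 < 30; handles hazardous materials → Established Business Authorization not required.
(g) handles hazardous materials; does not collect or haul waste → Commercial License not required.
(h) handles hazardous materials; employees 95 < 97 → Hazardous Materials Registration required.
(i) handles hazardous materials → Hazardous Materials Permit required.
(j) handles hazardous materials; years in business 11 > 5 → Hazardous Materials License required.

Hazardous Materials License, Hazardous Materials Permit, Hazardous Materials Registration, Trade Registration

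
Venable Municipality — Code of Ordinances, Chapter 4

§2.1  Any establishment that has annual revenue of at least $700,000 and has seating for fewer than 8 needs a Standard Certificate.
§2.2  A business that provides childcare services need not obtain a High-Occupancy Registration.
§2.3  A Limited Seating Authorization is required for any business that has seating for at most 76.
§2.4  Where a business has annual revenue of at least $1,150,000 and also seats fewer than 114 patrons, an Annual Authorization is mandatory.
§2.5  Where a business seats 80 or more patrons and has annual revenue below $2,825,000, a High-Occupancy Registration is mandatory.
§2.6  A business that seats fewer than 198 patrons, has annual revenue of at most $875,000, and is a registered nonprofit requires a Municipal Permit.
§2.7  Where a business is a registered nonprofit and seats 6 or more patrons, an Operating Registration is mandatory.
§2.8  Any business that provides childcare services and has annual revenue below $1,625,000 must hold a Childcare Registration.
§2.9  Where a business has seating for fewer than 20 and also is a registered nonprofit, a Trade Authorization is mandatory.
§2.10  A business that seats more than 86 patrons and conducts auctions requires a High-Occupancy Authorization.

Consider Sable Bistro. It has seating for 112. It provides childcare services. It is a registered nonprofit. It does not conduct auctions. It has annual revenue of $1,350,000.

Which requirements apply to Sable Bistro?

§2.1 revenue $1,350,000 ≥ $700,000; seating 112 ≥ 8 → Standard Certificate not required.
§2.2 provides childcare services → exempt from High-Occupancy Registration.
§2.3 seating 112 > 76 → Limited Seating Authorization not required.
§2.4 revenue $1,350,000 ≥ $1,150,000; seating 112 < 114 → Annual Authorization required.
§2.5 seating 112 ≥ 80; revenue $1,350,000 < $2,825,000 → High-Occupancy Registration required.
§2.6 seating 112 < 198; revenue $1,350,000 > $875,000; is a registered nonprofit → Municipal Permit not required.
§2.7 is a registered nonprofit; seating 112 ≥ 6 → Operating Registration required.
§2.8 provides childcare services; revenue $1,350,000 < $1,625,000 → Childcare Registration required.
§2.9 seating 112 ≥ 20; is a registered nonprofit → Trade Authorization not required.
§2.10 seating 112 > 86; does not conduct auctions → High-Occupancy Authorization not required.

Annual Authorization, Childcare Registration, Operating Registration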